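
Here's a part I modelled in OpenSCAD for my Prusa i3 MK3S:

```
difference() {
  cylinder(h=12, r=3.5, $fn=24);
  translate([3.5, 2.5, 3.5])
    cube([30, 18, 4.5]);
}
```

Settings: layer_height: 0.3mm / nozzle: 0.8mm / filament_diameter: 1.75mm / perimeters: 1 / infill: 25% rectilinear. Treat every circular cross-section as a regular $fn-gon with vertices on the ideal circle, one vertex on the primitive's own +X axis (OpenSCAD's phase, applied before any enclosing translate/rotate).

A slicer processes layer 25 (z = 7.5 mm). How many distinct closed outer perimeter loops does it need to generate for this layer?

At z = 7.5 mm: the cylinder: section is a regular 24-gon, circumradius r=3.5; the cube at (3.5, 2.5) is present — its section is the full 30×18 rectangle; After the difference (first − rest): starting from the r=3.5 cylinder, the 30×18 cube at (3.5, 2.5) misses the remaining region (no effect) — 1 connected region. The result has 1 disconnected region.

1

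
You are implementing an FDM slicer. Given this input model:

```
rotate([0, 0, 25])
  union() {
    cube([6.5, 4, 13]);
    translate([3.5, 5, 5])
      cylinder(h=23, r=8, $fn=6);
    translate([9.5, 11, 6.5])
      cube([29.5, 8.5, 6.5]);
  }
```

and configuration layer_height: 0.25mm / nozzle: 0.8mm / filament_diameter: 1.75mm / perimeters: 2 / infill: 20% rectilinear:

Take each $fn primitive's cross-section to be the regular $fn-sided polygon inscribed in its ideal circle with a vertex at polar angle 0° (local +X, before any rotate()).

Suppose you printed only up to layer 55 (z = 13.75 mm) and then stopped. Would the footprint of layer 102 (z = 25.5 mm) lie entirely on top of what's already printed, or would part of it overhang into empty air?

entirely on top

Compare the two slices. At z = 13.75: the cube is not intersected at this z (z outside [0, 13]); the r=8 cylinder at (3.5, 5) gives a regular 6-gon of circumradius 8 (constant along its height) (area = (6/2)·8.000²·sin(360°/6) = 166.28 mm²); the cube at (9.5, 11) is not intersected at this z (z outside [6.5, 13]); Merging all regions: only the r=8 cylinder at (3.5, 5) is present, so the union is just that shape — area = 166.28 mm²; (rotated 25° about Z; rotation is an isometry so areas/perimeters/island counts are preserved). At z = 25.5: the cube is not intersected at this z (z outside [0, 13]); the cylinder at (3.5, 5): section is a regular 6-gon, circumradius r=8 (area = (6/2)·8.000²·sin(360°/6) = 166.28 mm²); the cube at (9.5, 11) does not reach this height (z outside [6.5, 13]); Merging all regions: only the r=8 cylinder at (3.5, 5) is present, so the union is just that shape — area = 166.28 mm²; (rotated 25° about Z; rotation is an isometry so areas/perimeters/island counts are preserved). Checking containment: the cross-section at z = 25.5 is a subset of the cross-section at z = 13.75.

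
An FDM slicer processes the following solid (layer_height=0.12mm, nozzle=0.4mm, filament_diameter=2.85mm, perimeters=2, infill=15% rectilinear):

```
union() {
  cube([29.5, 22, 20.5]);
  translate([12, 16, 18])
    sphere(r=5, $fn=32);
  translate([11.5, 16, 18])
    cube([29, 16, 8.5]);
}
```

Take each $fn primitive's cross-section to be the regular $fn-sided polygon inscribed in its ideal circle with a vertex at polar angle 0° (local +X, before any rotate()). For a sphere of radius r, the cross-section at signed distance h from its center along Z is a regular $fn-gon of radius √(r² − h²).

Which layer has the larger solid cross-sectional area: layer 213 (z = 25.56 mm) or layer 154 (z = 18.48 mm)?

Layer 213 (z = 25.56): the cube does not reach this height (z outside [0, 20.5]); the sphere at (12, 16) does not reach this height (|z−center|=7.560 > r=5); the cube at (11.5, 16) is present — its section is the full 29×16 rectangle (area 464.00 mm²); Combining (union): only the 29×16 cube at (11.5, 16) is present, so the union is just that shape — area = 464.00 mm². So its area = 464.00 mm². Layer 154 (z = 18.48): the cube is present — its section is the full 29.5×22 rectangle (area 649.00 mm²); the r=5 sphere at (12, 16) contributes a regular 32-gon of circumradius √(5²−0.48²) = 4.977 (area = (32/2)·4.977²·sin(360°/32) = 77.32 mm²); the cube at (11.5, 16) (footprint 29×16) is included at this height (area 464.00 mm²); Merging all regions: the regions partially overlap — summed areas 1190.32 mm² minus the doubly-counted overlap 185.32 mm² gives 1005.00 mm² — area = 1005.00 mm². So its area = 1005.00 mm². Layer 154 is larger (1005.00 vs 464.00 mm²).

layer 154 (z = 18.48 mm)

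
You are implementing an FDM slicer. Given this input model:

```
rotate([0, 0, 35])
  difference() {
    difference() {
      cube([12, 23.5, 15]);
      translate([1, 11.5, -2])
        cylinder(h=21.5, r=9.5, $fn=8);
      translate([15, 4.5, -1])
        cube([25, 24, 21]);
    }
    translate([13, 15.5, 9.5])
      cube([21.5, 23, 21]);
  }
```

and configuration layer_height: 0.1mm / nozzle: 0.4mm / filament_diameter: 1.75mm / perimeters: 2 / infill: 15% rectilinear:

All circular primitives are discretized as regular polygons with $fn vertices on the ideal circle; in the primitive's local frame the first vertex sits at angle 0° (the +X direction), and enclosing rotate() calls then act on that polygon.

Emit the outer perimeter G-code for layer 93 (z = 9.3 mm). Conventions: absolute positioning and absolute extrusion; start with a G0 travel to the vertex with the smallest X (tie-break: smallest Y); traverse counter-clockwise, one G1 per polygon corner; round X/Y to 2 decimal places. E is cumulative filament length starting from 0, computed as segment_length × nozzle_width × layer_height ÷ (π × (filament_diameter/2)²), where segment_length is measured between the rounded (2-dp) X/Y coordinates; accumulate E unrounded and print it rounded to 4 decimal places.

G0 X-13.48 Y19.25 Z9.30
G1 X-11.81 Y16.86 E0.0485
G1 X-11.23 Y17.78 E0.0666
G1 X-4.13 Y19.35 E0.1875
G1 X2.00 Y15.44 E0.3084
G1 X3.58 Y8.34 E0.4294
G1 X-0.33 Y2.21 E0.5503
G1 X-1.38 Y1.98 E0.5682
G1 X0.00 Y0.00 E0.6083
G1 X9.83 Y6.88 E0.8078
G1 X-3.65 Y26.13 E1.1987
G1 X-13.48 Y19.25 E1.3982

At z = 9.3 mm: the cube (footprint 12×23.5) is included at this height; the cylinder at (1, 11.5): section is a regular 8-gon, circumradius r=9.5; the cube at (15, 4.5) is present — its section is the full 25×24 rectangle; After the difference (first − rest): starting from the 12×23.5 cube, the r=9.5 cylinder at (1, 11.5) partially overlaps it — only the 146.22 mm² overlap (of its 255.27 mm²) is removed, clipping the outline; the 25×24 cube at (15, 4.5) misses the remaining region (no effect) — 1 connected region; the cube at (13, 15.5) is absent (z outside [9.5, 30.5]); Taking the first minus the rest: none of the subtracted shapes is present at this height, so the result so far is unchanged — 1 connected region; (whole slice rotated 35° about Z — lengths, areas and connectivity unchanged). The outline is a single polygon with 11 vertices. Extrusion per mm of travel: 0.4 × 0.1 / (π × 0.875²) = 0.016630. Accumulating E over each segment gives final E = 1.3982.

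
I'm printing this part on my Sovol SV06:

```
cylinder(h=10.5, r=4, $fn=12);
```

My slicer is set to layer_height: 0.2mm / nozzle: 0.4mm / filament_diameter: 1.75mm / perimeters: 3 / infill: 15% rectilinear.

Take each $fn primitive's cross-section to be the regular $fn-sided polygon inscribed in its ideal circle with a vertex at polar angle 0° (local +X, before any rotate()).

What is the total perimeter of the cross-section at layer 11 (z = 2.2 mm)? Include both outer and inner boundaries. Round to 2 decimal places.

24.85 mm

At z = 2.2 mm: the cylinder: section is a regular 12-gon, circumradius r=4 (perimeter = 2·12·4.000·sin(180°/12) = 24.85 mm). Overall, the cross-section is a single solid region. Total boundary length (outer) = 24.85 mm.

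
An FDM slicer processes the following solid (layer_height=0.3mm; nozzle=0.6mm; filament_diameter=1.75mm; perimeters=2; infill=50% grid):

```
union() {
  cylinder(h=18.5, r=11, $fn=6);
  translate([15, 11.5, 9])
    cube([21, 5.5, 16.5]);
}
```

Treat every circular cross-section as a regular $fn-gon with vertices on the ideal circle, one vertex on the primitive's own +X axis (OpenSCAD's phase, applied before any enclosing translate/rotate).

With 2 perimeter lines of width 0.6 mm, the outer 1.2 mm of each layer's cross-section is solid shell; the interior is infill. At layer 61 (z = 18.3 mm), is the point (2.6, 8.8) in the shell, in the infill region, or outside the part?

shell

At z = 18.3 mm: the r=11 cylinder contributes a regular 6-gon of circumradius 11; the cube at (15, 11.5) is present — its section is the full 21×5.5 rectangle; Taking the union: the 2 present regions are separate (no shared area or edge), so areas and boundary lengths simply add and each stays a separate island — 2 connected regions. Overall, the cross-section has 2 separate islands. The nearest boundary edge runs (-5.50, 9.53)→(5.50, 9.53); distance from the point to it = 0.73 mm. (Shell/infill is judged within the island containing the point — the largest one.) The point is inside the cross-section, 0.73 mm from the nearest boundary — within the 1.2 mm shell band (2 × 0.6).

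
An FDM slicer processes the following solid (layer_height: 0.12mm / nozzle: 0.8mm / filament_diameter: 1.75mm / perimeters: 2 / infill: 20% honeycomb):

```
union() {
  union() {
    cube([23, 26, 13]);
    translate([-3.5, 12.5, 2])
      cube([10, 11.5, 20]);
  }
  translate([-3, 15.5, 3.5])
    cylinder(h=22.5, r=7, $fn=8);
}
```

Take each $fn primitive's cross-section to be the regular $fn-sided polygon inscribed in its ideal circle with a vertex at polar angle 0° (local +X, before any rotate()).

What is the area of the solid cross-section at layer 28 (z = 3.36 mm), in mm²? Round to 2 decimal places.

At z = 3.36 mm: the cube is present — its section is the full 23×26 rectangle (area 598.00 mm²); the cube at (-3.5, 12.5) (footprint 10×11.5) is included at this height (area 115.00 mm²); Combining (union): the regions partially overlap — summed areas 713.00 mm² minus the doubly-counted overlap 74.75 mm² gives 638.25 mm² — area = 638.25 mm²; the cylinder at (-3, 15.5) is not intersected at this z (z outside [3.5, 26]); Combining (union): only the result so far is present, so the union is just that shape — area = 638.25 mm². Overall, the cross-section is a single solid region. Net area = 638.25 mm².

638.25 mm²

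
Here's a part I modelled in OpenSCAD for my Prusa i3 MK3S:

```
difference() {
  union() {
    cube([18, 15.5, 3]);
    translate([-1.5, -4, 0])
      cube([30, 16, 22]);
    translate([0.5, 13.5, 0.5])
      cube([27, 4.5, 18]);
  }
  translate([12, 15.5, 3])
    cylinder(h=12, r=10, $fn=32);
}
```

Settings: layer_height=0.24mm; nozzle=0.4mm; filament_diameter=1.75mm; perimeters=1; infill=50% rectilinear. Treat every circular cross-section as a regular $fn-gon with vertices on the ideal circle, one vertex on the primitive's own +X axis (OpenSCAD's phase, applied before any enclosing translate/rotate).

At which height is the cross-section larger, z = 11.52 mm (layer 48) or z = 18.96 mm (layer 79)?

layer 79 (z = 18.96 mm)

Layer 48 (z = 11.52): the cube is absent (z outside [0, 3]); the cube at (-1.5, -4) is present — its section is the full 30×16 rectangle (area 480.00 mm²); the cube at (0.5, 13.5) (footprint 27×4.5) is included at this height (area 121.50 mm²); Taking the union: the 2 present regions are separate (no shared area or edge), so areas and boundary lengths simply add and each stays a separate island — area = 601.50 mm²; the r=10 cylinder at (12, 15.5) gives a regular 32-gon of circumradius 10 (constant along its height) (area = (32/2)·10.000²·sin(360°/32) = 312.14 mm²); Subtracting the remaining from the first: starting from that combined region (601.50 mm²), the r=10 cylinder at (12, 15.5) partially overlaps it — only the 176.70 mm² overlap (of its 312.14 mm²) is removed, clipping the outline — area = 424.80 mm². So its area = 424.80 mm². Layer 79 (z = 18.96): the cube is not intersected at this z (z outside [0, 3]); the cube at (-1.5, -4) (footprint 30×16) is included at this height (area 480.00 mm²); the cube at (0.5, 13.5) is not intersected at this z (z outside [0.5, 18.5]); Combining (union): only the 30×16 cube at (-1.5, -4) is present, so the union is just that shape — area = 480.00 mm²; the cylinder at (12, 15.5) is not intersected at this z (z outside [3, 15]); Taking the first minus the rest: none of the subtracted shapes is present at this height, so that combined region is unchanged — area = 480.00 mm². So its area = 480.00 mm². Layer 79 is larger (480.00 vs 424.80 mm²).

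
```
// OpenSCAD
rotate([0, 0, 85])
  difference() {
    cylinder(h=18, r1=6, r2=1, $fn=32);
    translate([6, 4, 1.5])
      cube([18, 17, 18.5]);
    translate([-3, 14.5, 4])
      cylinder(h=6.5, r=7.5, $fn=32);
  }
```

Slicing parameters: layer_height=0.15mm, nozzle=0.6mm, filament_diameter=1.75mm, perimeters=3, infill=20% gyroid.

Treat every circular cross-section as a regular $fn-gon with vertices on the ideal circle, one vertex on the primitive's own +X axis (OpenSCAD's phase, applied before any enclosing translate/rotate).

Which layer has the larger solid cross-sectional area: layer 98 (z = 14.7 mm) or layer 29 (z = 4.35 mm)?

Layer 98 (z = 14.7): the cone: at t=0.817 of its height the radius interpolates to r₁+(r₂−r₁)t = 1.917, giving a regular 32-gon of that circumradius (area = (32/2)·1.917²·sin(360°/32) = 11.47 mm²); the 18×17 cube at (6, 4) contributes its full rectangle (area 306.00 mm²); the cylinder at (-3, 14.5) does not reach this height (z outside [4, 10.5]); Taking the first minus the rest: starting from the cone (11.47 mm²), the 18×17 cube at (6, 4) misses the remaining region (no effect) — area = 11.47 mm²; (whole slice rotated 85° about Z — lengths, areas and connectivity unchanged). So its area = 11.47 mm². Layer 29 (z = 4.35): the cone (r1=6→r2=1) has section circumradius 4.792 here — a regular 32-gon (area = (32/2)·4.792²·sin(360°/32) = 71.67 mm²); the 18×17 cube at (6, 4) contributes its full rectangle (area 306.00 mm²); the r=7.5 cylinder at (-3, 14.5) gives a regular 32-gon of circumradius 7.5 (constant along its height) (area = (32/2)·7.500²·sin(360°/32) = 175.58 mm²); Taking the first minus the rest: starting from the cone (71.67 mm²), the 18×17 cube at (6, 4) misses the remaining region (no effect); the r=7.5 cylinder at (-3, 14.5) misses the remaining region (no effect) — area = 71.67 mm²; (rotated 85° about Z; rotation is an isometry so areas/perimeters/island counts are preserved). So its area = 71.67 mm². Layer 29 is larger (71.67 vs 11.47 mm²).

layer 29 (z = 4.35 mm)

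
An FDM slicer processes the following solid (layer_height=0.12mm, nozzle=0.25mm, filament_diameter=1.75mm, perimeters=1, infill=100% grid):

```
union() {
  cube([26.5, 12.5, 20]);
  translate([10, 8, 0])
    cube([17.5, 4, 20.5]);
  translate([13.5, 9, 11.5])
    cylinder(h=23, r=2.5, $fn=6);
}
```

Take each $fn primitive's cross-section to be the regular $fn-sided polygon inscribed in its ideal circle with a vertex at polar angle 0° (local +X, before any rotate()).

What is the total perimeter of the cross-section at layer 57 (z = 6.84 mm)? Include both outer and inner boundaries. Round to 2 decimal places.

80.00 mm

At z = 6.84 mm: the cube (footprint 26.5×12.5) is included at this height (perimeter 78.00 mm); the 17.5×4 cube at (10, 8) contributes its full rectangle (perimeter 43.00 mm); the cylinder at (13.5, 9) is not intersected at this z (z outside [11.5, 34.5]); Combining (union): the regions partially overlap (shared area 66.00 mm²), so the edge portions inside another operand are dropped and the merged outline is re-measured after clipping — boundary = 80.00 mm. Overall, the cross-section is a single solid region. Total boundary length (outer) = 80.00 mm.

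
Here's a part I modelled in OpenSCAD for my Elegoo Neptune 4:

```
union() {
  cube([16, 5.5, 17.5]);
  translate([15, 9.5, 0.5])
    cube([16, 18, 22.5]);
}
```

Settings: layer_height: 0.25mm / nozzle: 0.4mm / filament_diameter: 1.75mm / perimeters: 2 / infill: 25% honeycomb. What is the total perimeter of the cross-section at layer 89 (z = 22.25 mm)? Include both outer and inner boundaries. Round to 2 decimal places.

At z = 22.25 mm: the cube does not reach this height (z outside [0, 17.5]); the cube at (15, 9.5) (footprint 16×18) is included at this height (perimeter 68.00 mm); Merging all regions: only the 16×18 cube at (15, 9.5) is present, so the union is just that shape — boundary = 68.00 mm. Overall, the cross-section is a single solid region. Total boundary length (outer) = 68.00 mm.

68.00 mm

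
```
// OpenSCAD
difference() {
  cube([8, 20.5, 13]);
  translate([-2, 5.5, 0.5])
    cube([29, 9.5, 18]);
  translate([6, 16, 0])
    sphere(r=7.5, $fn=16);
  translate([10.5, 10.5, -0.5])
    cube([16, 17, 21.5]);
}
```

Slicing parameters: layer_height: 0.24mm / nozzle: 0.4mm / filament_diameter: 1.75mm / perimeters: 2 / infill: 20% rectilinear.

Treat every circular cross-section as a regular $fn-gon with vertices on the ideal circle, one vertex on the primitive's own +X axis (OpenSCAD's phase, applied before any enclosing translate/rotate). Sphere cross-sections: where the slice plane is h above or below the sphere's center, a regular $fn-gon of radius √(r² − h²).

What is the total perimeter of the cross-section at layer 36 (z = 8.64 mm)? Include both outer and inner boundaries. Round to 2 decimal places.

54.00 mm

At z = 8.64 mm: the 8×20.5 cube contributes its full rectangle (perimeter 57.00 mm); the cube at (-2, 5.5) (footprint 29×9.5) is included at this height (perimeter 77.00 mm); the sphere at (6, 16) is absent (|z−center|=8.640 > r=7.5); the 16×17 cube at (10.5, 10.5) contributes its full rectangle (perimeter 66.00 mm); After the difference (first − rest): starting from the 8×20.5 cube, the 29×9.5 cube at (-2, 5.5) partially overlaps it — only the 76.00 mm² overlap (of its 275.50 mm²) is removed, clipping the outline; the 16×17 cube at (10.5, 10.5) misses the remaining region (no effect) — boundary = 54.00 mm. Overall, the cross-section has 2 separate islands. Total boundary length (outer) = 54.00 mm.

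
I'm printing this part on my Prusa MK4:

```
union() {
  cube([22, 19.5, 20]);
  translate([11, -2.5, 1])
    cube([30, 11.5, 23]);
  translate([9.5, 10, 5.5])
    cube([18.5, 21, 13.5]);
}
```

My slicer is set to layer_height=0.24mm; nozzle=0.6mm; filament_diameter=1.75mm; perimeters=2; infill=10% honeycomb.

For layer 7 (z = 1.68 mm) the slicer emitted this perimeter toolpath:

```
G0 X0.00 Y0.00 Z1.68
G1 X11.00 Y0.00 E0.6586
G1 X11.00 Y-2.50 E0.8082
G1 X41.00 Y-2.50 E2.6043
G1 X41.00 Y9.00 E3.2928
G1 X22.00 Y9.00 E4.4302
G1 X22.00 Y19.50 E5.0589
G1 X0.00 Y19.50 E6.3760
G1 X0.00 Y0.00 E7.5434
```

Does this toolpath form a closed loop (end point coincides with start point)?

yes

Start point (G0): (0.00, 0.00). End point (last G1): the path returns to the start — closed.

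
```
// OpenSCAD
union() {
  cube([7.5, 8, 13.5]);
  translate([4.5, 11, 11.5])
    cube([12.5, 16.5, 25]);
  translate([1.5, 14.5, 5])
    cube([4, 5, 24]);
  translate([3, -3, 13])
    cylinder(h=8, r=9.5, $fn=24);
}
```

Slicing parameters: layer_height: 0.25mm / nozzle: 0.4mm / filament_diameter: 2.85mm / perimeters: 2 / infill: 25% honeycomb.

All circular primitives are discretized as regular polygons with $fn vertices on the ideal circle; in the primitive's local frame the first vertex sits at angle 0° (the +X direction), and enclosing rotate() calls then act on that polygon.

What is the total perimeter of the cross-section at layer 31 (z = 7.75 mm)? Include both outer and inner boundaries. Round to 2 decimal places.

At z = 7.75 mm: the cube (footprint 7.5×8) is included at this height (perimeter 31.00 mm); the cube at (4.5, 11) does not reach this height (z outside [11.5, 36.5]); the 4×5 cube at (1.5, 14.5) contributes its full rectangle (perimeter 18.00 mm); the cylinder at (3, -3) is not intersected at this z (z outside [13, 21]); Merging all regions: the 2 present regions are separate (no shared area or edge), so areas and boundary lengths simply add and each stays a separate island — boundary = 49.00 mm. Overall, the cross-section has 2 separate islands. Total boundary length (outer) = 49.00 mm.

49.00 mm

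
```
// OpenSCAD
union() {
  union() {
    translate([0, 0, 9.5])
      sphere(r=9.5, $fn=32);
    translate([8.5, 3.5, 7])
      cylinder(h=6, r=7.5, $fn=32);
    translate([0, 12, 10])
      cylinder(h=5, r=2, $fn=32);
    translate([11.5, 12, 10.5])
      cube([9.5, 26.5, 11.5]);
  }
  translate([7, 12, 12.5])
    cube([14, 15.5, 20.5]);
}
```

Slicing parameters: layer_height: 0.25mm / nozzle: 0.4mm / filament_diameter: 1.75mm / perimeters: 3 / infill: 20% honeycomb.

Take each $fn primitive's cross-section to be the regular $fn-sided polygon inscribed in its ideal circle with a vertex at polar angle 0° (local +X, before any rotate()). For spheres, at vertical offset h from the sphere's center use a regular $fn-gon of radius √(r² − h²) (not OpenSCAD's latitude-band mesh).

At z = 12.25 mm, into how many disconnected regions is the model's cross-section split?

3

At z = 12.25 mm: the r=9.5 sphere slices to a regular 32-gon of circumradius 9.093 (√(r²−h²) with h=2.75 from center); the r=7.5 cylinder at (8.5, 3.5) gives a regular 32-gon of circumradius 7.5 (constant along its height); the cylinder at (0, 12): section is a regular 32-gon, circumradius r=2; the 9.5×26.5 cube at (11.5, 12) contributes its full rectangle; Merging all regions: the regions partially overlap (shared area 70.41 mm²), so overlapping operands fuse into one piece — 3 connected regions; the cube at (7, 12) is not intersected at this z (z outside [12.5, 33]); Merging all regions: only the result so far is present, so the union is just that shape — 3 connected regions. The result has 3 disconnected regions.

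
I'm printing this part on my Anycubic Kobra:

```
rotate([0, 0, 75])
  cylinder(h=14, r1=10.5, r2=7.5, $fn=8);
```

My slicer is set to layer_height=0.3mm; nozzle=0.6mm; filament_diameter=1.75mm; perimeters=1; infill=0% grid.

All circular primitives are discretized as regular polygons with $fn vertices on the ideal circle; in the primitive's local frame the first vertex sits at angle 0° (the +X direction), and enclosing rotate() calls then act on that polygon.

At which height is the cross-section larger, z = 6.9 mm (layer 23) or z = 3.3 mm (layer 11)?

Layer 23 (z = 6.9): the cone: at t=0.493 of its height the radius interpolates to r₁+(r₂−r₁)t = 9.021, giving a regular 8-gon of that circumradius (area = (8/2)·9.021²·sin(360°/8) = 230.19 mm²); (rotated 75° about Z; rotation is an isometry so areas/perimeters/island counts are preserved). So its area = 230.19 mm². Layer 11 (z = 3.3): the cone contributes a regular 8-gon of circumradius 9.793 (interpolated between r1=10.5 and r2=7.5 at t=0.236) (area = (8/2)·9.793²·sin(360°/8) = 271.25 mm²); (whole slice rotated 75° about Z — lengths, areas and connectivity unchanged). So its area = 271.25 mm². Layer 11 is larger (271.25 vs 230.19 mm²).

layer 11 (z = 3.3 mm)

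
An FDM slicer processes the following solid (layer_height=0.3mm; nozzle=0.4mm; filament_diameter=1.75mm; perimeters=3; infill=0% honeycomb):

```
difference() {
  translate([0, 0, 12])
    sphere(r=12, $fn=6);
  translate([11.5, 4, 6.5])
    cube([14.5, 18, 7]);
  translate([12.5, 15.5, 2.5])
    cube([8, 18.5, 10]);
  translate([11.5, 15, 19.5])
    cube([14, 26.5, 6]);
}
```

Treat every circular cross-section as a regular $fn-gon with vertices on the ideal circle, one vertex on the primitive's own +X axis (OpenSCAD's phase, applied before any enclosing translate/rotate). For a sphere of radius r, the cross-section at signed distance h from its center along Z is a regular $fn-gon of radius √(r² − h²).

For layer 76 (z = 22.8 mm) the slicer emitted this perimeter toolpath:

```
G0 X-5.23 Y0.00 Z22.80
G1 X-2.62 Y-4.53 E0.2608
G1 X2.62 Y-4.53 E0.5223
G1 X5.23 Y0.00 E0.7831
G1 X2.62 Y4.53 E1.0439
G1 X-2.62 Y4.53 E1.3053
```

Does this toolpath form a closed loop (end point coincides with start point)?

no

Start point (G0): (-5.23, 0.00). End point (last G1): the path does not return to the start — open.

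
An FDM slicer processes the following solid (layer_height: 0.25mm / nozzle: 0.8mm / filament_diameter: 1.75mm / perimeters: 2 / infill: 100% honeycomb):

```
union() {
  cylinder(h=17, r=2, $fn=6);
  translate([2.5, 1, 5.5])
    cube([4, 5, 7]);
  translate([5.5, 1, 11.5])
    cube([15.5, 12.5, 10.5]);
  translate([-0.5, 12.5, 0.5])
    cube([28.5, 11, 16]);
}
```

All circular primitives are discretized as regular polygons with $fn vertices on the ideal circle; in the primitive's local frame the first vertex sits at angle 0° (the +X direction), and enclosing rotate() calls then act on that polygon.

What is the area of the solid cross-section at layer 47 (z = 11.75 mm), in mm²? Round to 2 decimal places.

517.14 mm²

At z = 11.75 mm: the cylinder: section is a regular 6-gon, circumradius r=2 (area = (6/2)·2.000²·sin(360°/6) = 10.39 mm²); the 4×5 cube at (2.5, 1) contributes its full rectangle (area 20.00 mm²); the cube at (5.5, 1) (footprint 15.5×12.5) is included at this height (area 193.75 mm²); the cube at (-0.5, 12.5) is present — its section is the full 28.5×11 rectangle (area 313.50 mm²); Merging all regions: the regions partially overlap — summed areas 537.64 mm² minus the doubly-counted overlap 20.50 mm² gives 517.14 mm² — area = 517.14 mm². Overall, the cross-section has 2 separate islands. Net area = 517.14 mm².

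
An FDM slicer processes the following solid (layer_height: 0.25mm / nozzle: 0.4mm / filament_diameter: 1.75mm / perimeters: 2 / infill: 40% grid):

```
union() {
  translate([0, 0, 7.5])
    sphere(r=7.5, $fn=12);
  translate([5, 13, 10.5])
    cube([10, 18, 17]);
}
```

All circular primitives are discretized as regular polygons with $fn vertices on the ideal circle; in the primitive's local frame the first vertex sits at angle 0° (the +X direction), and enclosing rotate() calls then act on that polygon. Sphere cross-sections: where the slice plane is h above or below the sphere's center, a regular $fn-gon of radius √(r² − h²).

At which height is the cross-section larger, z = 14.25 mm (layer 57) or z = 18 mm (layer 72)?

layer 57 (z = 14.25 mm)

Layer 57 (z = 14.25): the sphere: section is a regular 12-gon, circumradius = √(r²−h²) = √(7.5²−6.75²) = 3.269 (area = (12/2)·3.269²·sin(360°/12) = 32.06 mm²); the cube at (5, 13) (footprint 10×18) is included at this height (area 180.00 mm²); Merging all regions: the 2 present regions are separate (no shared area or edge), so areas and boundary lengths simply add and each stays a separate island — area = 212.06 mm². So its area = 212.06 mm². Layer 72 (z = 18): the sphere does not reach this height (|z−center|=10.500 > r=7.5); the cube at (5, 13) (footprint 10×18) is included at this height (area 180.00 mm²); Taking the union: only the 10×18 cube at (5, 13) is present, so the union is just that shape — area = 180.00 mm². So its area = 180.00 mm². Layer 57 is larger (212.06 vs 180.00 mm²).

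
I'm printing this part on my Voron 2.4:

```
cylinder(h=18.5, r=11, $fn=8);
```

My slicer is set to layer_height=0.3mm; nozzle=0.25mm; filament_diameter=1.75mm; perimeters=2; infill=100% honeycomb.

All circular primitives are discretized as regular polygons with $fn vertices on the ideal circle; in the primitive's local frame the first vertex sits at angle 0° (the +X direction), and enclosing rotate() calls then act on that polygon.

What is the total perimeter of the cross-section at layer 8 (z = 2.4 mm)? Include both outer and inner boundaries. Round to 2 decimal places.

67.35 mm

At z = 2.4 mm: the r=11 cylinder contributes a regular 8-gon of circumradius 11 (perimeter = 2·8·11.000·sin(180°/8) = 67.35 mm). Overall, the cross-section is a single solid region. Total boundary length (outer) = 67.35 mm.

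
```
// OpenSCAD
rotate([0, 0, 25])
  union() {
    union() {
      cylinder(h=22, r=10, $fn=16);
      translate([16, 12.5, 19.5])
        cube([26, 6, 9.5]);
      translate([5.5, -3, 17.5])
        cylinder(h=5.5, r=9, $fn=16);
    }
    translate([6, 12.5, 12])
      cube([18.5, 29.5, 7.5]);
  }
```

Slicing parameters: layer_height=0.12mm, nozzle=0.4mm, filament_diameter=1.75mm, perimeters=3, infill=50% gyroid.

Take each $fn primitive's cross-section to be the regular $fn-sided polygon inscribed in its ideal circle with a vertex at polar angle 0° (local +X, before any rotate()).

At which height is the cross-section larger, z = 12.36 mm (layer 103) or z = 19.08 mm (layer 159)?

layer 159 (z = 19.08 mm)

Layer 103 (z = 12.36): the cylinder: section is a regular 16-gon, circumradius r=10 (area = (16/2)·10.000²·sin(360°/16) = 306.15 mm²); the cube at (16, 12.5) is absent (z outside [19.5, 29]); the cylinder at (5.5, -3) does not reach this height (z outside [17.5, 23]); Merging all regions: only the r=10 cylinder is present, so the union is just that shape — area = 306.15 mm²; the cube at (6, 12.5) (footprint 18.5×29.5) is included at this height (area 545.75 mm²); Combining (union): the 2 present regions are separate (no shared area or edge), so areas and boundary lengths simply add and each stays a separate island — area = 851.90 mm²; (rotated 25° about Z; rotation is an isometry so areas/perimeters/island counts are preserved). So its area = 851.90 mm². Layer 159 (z = 19.08): the r=10 cylinder gives a regular 16-gon of circumradius 10 (constant along its height) (area = (16/2)·10.000²·sin(360°/16) = 306.15 mm²); the cube at (16, 12.5) does not reach this height (z outside [19.5, 29]); the cylinder at (5.5, -3): section is a regular 16-gon, circumradius r=9 (area = (16/2)·9.000²·sin(360°/16) = 247.98 mm²); Taking the union: the regions partially overlap — summed areas 554.13 mm² minus the doubly-counted overlap 160.24 mm² gives 393.89 mm² — area = 393.89 mm²; the cube at (6, 12.5) is present — its section is the full 18.5×29.5 rectangle (area 545.75 mm²); Combining (union): the 2 present regions are separate (no shared area or edge), so areas and boundary lengths simply add and each stays a separate island — area = 939.64 mm²; (whole slice rotated 25° about Z — lengths, areas and connectivity unchanged). So its area = 939.64 mm². Layer 159 is larger (939.64 vs 851.90 mm²).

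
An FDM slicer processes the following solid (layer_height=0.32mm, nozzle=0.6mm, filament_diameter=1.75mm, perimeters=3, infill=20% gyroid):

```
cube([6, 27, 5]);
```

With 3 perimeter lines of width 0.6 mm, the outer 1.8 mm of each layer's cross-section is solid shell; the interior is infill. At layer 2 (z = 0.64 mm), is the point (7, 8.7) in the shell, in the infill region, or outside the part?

outside

At z = 0.64 mm: the cube is present — its section is the full 6×27 rectangle. Overall, the cross-section is a single solid region. The nearest boundary edge runs (6.00, 0.00)→(6.00, 27.00); distance from the point to it = 1.00 mm. The point is not inside any of the regions above, so it lies outside the cross-section (1.00 mm from the nearest boundary).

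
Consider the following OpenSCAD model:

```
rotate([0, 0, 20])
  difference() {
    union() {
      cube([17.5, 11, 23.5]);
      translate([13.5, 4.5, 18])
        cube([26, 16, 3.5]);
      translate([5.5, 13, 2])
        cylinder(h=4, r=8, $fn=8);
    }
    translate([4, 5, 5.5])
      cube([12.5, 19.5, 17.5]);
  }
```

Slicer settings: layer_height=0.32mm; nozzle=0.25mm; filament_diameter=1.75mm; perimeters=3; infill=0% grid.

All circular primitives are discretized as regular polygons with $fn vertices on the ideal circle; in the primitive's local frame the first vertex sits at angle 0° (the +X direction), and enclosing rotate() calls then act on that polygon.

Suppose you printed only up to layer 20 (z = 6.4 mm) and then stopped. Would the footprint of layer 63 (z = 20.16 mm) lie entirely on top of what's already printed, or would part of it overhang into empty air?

Compare the two slices. At z = 6.4: the 17.5×11 cube contributes its full rectangle (area 192.50 mm²); the cube at (13.5, 4.5) does not reach this height (z outside [18, 21.5]); the cylinder at (5.5, 13) is absent (z outside [2, 6]); Taking the union: only the 17.5×11 cube is present, so the union is just that shape — area = 192.50 mm²; the 12.5×19.5 cube at (4, 5) contributes its full rectangle (area 243.75 mm²); Taking the first minus the rest: starting from the result so far (192.50 mm²), the 12.5×19.5 cube at (4, 5) partially overlaps it — only the 75.00 mm² overlap (of its 243.75 mm²) is removed, clipping the outline — area = 117.50 mm²; (rotated 20° about Z; rotation is an isometry so areas/perimeters/island counts are preserved). At z = 20.16: the cube (footprint 17.5×11) is included at this height (area 192.50 mm²); the cube at (13.5, 4.5) (footprint 26×16) is included at this height (area 416.00 mm²); the cylinder at (5.5, 13) does not reach this height (z outside [2, 6]); Combining (union): the regions partially overlap — summed areas 608.50 mm² minus the doubly-counted overlap 26.00 mm² gives 582.50 mm² — area = 582.50 mm²; the 12.5×19.5 cube at (4, 5) contributes its full rectangle (area 243.75 mm²); Subtracting the remaining from the first: starting from the result so far (582.50 mm²), the 12.5×19.5 cube at (4, 5) partially overlaps it — only the 103.50 mm² overlap (of its 243.75 mm²) is removed, clipping the outline — area = 479.00 mm²; (whole slice rotated 20° about Z — lengths, areas and connectivity unchanged). Checking containment: at z = 20.16 the cross-section extends beyond the z = 6.4 cross-section by about 361.50 mm².

part overhangs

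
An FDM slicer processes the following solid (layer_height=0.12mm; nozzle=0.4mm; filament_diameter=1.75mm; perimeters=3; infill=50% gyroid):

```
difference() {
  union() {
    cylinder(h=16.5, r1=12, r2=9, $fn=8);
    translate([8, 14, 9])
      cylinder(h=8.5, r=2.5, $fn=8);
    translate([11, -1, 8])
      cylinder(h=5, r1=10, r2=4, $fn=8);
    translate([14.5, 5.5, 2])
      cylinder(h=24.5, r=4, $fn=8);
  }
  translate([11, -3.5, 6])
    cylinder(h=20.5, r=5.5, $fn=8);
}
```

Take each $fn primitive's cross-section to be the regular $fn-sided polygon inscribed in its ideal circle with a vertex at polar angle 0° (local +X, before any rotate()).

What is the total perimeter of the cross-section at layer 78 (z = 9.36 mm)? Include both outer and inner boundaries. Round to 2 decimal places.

At z = 9.36 mm: the cone contributes a regular 8-gon of circumradius 10.298 (interpolated between r1=12 and r2=9 at t=0.567) (perimeter = 2·8·10.298·sin(180°/8) = 63.06 mm); the r=2.5 cylinder at (8, 14) gives a regular 8-gon of circumradius 2.5 (constant along its height) (perimeter = 2·8·2.500·sin(180°/8) = 15.31 mm); the cone at (11, -1) (r1=10→r2=4) has section circumradius 8.368 here — a regular 8-gon (perimeter = 2·8·8.368·sin(180°/8) = 51.24 mm); the cylinder at (14.5, 5.5): section is a regular 8-gon, circumradius r=4 (perimeter = 2·8·4.000·sin(180°/8) = 24.49 mm); Taking the union: the regions partially overlap (shared area 88.65 mm²), so the edge portions inside another operand are dropped and the merged outline is re-measured after clipping — boundary = 101.86 mm; the cylinder at (11, -3.5): section is a regular 8-gon, circumradius r=5.5 (perimeter = 2·8·5.500·sin(180°/8) = 33.68 mm); After the difference (first − rest): starting from that combined region, the r=5.5 cylinder at (11, -3.5) lies wholly inside it (removes its full 85.56 mm² and its 33.68 mm outline becomes a hole wall) — boundary (outer + 1 inner loop) = 135.54 mm. Overall, the cross-section has 2 separate islands and 1 hole. Total boundary length (outer + inner) = 135.54 mm.

135.54 mm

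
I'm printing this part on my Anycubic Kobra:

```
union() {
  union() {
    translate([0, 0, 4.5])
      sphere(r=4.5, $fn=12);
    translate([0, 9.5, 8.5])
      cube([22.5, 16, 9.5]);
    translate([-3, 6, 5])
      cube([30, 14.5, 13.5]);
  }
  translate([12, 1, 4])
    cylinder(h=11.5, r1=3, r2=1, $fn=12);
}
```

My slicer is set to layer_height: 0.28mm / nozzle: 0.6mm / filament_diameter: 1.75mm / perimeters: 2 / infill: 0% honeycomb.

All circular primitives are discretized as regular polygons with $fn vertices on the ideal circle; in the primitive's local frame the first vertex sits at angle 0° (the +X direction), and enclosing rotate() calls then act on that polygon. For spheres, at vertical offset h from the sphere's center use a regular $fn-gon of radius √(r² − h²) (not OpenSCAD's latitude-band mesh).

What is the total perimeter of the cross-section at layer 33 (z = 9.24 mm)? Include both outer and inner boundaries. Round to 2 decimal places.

111.97 mm

At z = 9.24 mm: the sphere is absent (|z−center|=4.740 > r=4.5); the cube at (0, 9.5) (footprint 22.5×16) is included at this height (perimeter 77.00 mm); the cube at (-3, 6) is present — its section is the full 30×14.5 rectangle (perimeter 89.00 mm); Merging all regions: the regions partially overlap (shared area 247.50 mm²), so the edge portions inside another operand are dropped and the merged outline is re-measured after clipping — boundary = 99.00 mm; the cone at (12, 1) (r1=3→r2=1) has section circumradius 2.089 here — a regular 12-gon (perimeter = 2·12·2.089·sin(180°/12) = 12.97 mm); Taking the union: the 2 present regions are separate (no shared area or edge), so areas and boundary lengths simply add and each stays a separate island — boundary = 111.97 mm. Overall, the cross-section has 2 separate islands. Total boundary length (outer) = 111.97 mm.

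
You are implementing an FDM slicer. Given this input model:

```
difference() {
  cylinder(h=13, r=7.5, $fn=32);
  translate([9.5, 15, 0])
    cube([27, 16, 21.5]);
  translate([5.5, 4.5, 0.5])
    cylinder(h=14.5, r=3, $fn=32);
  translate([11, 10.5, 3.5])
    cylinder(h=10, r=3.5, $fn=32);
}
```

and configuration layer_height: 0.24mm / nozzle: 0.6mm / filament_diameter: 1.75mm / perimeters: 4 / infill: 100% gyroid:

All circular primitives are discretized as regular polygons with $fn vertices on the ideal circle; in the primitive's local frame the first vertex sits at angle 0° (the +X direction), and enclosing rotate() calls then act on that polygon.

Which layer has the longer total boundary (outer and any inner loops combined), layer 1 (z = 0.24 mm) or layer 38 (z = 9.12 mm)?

Layer 1 (z = 0.24): the r=7.5 cylinder gives a regular 32-gon of circumradius 7.5 (constant along its height) (perimeter = 2·32·7.500·sin(180°/32) = 47.05 mm); the 27×16 cube at (9.5, 15) contributes its full rectangle (perimeter 86.00 mm); the cylinder at (5.5, 4.5) is not intersected at this z (z outside [0.5, 15]); the cylinder at (11, 10.5) does not reach this height (z outside [3.5, 13.5]); Subtracting the remaining from the first: starting from the r=7.5 cylinder, the 27×16 cube at (9.5, 15) misses the remaining region (no effect) — boundary = 47.05 mm. So its perimeter = 47.05 mm. Layer 38 (z = 9.12): the r=7.5 cylinder contributes a regular 32-gon of circumradius 7.5 (perimeter = 2·32·7.500·sin(180°/32) = 47.05 mm); the cube at (9.5, 15) is present — its section is the full 27×16 rectangle (perimeter 86.00 mm); the r=3 cylinder at (5.5, 4.5) contributes a regular 32-gon of circumradius 3 (perimeter = 2·32·3.000·sin(180°/32) = 18.82 mm); the r=3.5 cylinder at (11, 10.5) contributes a regular 32-gon of circumradius 3.5 (perimeter = 2·32·3.500·sin(180°/32) = 21.96 mm); Taking the first minus the rest: starting from the r=7.5 cylinder, the 27×16 cube at (9.5, 15) misses the remaining region (no effect); the r=3 cylinder at (5.5, 4.5) partially overlaps it — only the 15.03 mm² overlap (of its 28.09 mm²) is removed, clipping the outline; the r=3.5 cylinder at (11, 10.5) misses the remaining region (no effect) — boundary = 49.77 mm. So its perimeter = 49.77 mm. Layer 38 is larger (49.77 vs 47.05 mm).

layer 38 (z = 9.12 mm)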